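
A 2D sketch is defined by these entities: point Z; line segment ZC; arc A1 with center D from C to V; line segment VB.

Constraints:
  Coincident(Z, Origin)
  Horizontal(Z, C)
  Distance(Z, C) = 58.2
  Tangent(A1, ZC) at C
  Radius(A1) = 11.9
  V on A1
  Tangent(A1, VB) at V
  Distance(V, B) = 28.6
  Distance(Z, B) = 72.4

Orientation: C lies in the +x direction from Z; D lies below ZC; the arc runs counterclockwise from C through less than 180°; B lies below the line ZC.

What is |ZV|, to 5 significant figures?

50.039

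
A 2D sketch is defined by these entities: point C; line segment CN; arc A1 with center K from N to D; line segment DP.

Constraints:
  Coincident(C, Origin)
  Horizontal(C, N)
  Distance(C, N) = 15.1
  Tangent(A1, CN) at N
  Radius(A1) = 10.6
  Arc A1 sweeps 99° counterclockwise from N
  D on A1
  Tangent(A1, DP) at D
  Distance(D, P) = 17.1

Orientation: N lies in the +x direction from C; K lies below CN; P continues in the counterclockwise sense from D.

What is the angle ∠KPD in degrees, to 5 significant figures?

31.794°

C is at the origin; CN is horizontal with |CN| = 15.1 and N on the +x side, so N = (15.100, 0.0000). The tangent condition forces KN to be normal to CN, so K = N + (0, -10.6) = (15.100, -10.600). On A1, N sits at bearing 90° from K; a 99° counterclockwise sweep puts D at bearing 189°, so D = K + 10.6·(cos 189°, sin 189°) = (4.6305, -12.258). A1 meets DP tangentially, so KD is at right angles to DP, so DP runs along (−sin 189°, cos 189°); with |DP| = 17.1, P = (7.3055, -29.148). Then cos ∠KPD = PK·PD / (|PK||PD|), giving 31.794°.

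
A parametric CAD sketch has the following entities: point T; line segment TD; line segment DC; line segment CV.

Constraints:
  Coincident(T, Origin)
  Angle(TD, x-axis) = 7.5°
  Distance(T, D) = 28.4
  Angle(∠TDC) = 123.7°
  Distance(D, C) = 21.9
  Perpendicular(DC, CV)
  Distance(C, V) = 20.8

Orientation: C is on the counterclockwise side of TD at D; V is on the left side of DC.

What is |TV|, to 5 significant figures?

37.764

T is at the origin; TD runs at 7.5° with length 28.4, so D = 28.4·(cos 7.5°, sin 7.5°) = (28.157, 3.7069). ∠TDC = 123.7°, so DC runs at 7.5° + (180° − 123.7°) = 63.800° from the x-axis; with |DC| = 21.9, C = D + 21.9·(cos 63.800°, sin 63.800°) = (37.826, 23.357). DC is perpendicular to CV; with |CV| = 20.8 on the left of DC, V = C + 20.8·(-0.89726, 0.44151) = (19.163, 32.540). Then |TV| = |V − T| = 37.764.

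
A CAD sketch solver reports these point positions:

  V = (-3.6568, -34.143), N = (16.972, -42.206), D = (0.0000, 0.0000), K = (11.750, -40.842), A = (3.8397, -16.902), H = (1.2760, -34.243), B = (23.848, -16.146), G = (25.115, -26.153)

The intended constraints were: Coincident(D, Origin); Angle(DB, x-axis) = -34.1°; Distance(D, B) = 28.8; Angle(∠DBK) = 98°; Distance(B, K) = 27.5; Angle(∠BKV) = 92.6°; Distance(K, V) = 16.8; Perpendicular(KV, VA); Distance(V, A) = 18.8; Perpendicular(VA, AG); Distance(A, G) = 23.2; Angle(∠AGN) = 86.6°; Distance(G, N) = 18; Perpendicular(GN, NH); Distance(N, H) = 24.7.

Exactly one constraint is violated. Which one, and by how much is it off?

Distance(N, H) = 24.7 — off by 7.10.

D = (0.00, 0.00) ✓; DB at -34.10° ✓; |DB| = 28.80 ✓; ∠DBK = 98.00° ✓; |BK| = 27.50 ✓; ∠BKV = 92.60° ✓; |KV| = 16.80 ✓; ∠(KV, VA) = 90.00° ✓; |VA| = 18.80 ✓; ∠(VA, AG) = 90.00° ✓; |AG| = 23.20 ✓; ∠AGN = 86.60° ✓; |GN| = 18.00 ✓; ∠(GN, NH) = 90.00° ✓; |NH| = 17.60 ✗.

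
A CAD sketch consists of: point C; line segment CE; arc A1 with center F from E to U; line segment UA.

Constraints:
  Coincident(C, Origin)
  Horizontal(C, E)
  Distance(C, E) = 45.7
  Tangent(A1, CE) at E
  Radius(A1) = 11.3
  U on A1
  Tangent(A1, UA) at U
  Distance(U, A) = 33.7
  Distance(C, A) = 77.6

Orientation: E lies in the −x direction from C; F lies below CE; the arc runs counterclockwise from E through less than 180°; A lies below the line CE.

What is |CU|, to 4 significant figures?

57.07

Checks: ∠(FE, EC) = 90.00° ✓; |FE| = 11.30 ✓; |FU| = 11.30 ✓; ∠(FU, UA) = 90.00° ✓; |UA| = 33.70 ✓; |CA| = 77.60 ✓.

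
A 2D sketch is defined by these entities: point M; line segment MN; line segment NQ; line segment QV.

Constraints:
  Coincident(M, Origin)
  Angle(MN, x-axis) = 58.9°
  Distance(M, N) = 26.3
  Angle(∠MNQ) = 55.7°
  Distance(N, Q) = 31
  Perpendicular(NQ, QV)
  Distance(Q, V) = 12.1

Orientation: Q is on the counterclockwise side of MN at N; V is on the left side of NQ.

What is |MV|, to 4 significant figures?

18.83

M is at the origin; MN runs at 58.9° with length 26.3, so N = 26.3·(cos 58.9°, sin 58.9°) = (13.58, 22.52). ∠MNQ = 55.7°, so NQ runs at 58.9° + (180° − 55.7°) = 183.2° from the x-axis; with |NQ| = 31.0, Q = N + 31.0·(cos 183.2°, sin 183.2°) = (-17.37, 20.79). The perpendicularity gives QV at right angles to NQ; with |QV| = 12.1 on the left of NQ, V = Q + 12.1·(0.05582, -0.9984) = (-16.69, 8.708). Then |MV| = |V − M| = 18.83.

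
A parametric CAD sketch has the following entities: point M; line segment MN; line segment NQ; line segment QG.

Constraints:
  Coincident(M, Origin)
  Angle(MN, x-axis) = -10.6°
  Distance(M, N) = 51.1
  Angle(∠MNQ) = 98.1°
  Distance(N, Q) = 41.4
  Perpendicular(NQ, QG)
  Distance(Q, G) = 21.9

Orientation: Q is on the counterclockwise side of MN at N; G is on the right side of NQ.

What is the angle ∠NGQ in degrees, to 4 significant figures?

62.12°

∠MNQ = 98.1°, so NQ runs at -10.6° + (180° − 98.1°) = 71.30° from the x-axis; with |NQ| = 41.4, Q = N + 41.4·(cos 71.30°, sin 71.30°) = (63.50, 29.81). NQ ⟂ QG; with |QG| = 21.9 on the right of NQ, G = Q + 21.9·(0.9472, -0.3206) = (84.25, 22.79). Then cos ∠NGQ = GN·GQ / (|GN||GQ|), giving 62.12°.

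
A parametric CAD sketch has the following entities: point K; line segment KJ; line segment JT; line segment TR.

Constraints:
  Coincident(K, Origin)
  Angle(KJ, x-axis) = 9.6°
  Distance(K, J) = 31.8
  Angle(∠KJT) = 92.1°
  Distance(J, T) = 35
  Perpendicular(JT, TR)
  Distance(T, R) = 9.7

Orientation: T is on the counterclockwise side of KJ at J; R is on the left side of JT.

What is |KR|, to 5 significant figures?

42.372

K is at the origin; KJ runs at 9.6° with length 31.8, so J = 31.8·(cos 9.6°, sin 9.6°) = (31.355, 5.3032). ∠KJT = 92.1°, so JT runs at 9.6° + (180° − 92.1°) = 97.500° from the x-axis; with |JT| = 35.0, T = J + 35.0·(cos 97.500°, sin 97.500°) = (26.786, 40.004). JT ⟂ TR; with |TR| = 9.7 on the left of JT, R = T + 9.7·(-0.99144, -0.13053) = (17.169, 38.738). Then |KR| = |R − K| = 42.372.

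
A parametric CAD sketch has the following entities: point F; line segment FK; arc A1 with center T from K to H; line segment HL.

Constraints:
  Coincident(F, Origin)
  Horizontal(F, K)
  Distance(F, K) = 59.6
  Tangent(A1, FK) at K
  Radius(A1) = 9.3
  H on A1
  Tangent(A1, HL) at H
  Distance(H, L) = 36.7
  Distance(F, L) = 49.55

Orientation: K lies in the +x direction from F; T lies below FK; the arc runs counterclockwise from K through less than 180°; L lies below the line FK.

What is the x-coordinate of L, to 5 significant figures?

33.384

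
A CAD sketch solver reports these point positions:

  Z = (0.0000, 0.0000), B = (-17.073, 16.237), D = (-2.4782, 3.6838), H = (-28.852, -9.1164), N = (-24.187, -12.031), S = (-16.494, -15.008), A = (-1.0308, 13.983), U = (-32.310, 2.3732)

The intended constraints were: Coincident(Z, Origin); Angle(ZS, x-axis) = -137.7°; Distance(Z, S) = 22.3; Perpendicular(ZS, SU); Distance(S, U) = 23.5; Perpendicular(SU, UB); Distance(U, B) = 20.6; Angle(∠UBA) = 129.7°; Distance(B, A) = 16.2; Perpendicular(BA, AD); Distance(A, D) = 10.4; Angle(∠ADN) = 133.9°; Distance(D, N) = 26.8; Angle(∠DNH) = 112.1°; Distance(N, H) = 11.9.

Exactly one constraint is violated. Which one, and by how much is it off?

Distance(N, H) = 11.9 — off by 6.40.

Z = (0.00, 0.00) ✓; ZS at -137.7° ✓; |ZS| = 22.30 ✓; ∠(ZS, SU) = 90.00° ✓; |SU| = 23.50 ✓; ∠(SU, UB) = 90.00° ✓; |UB| = 20.60 ✓; ∠UBA = 129.7° ✓; |BA| = 16.20 ✓; ∠(BA, AD) = 90.00° ✓; |AD| = 10.40 ✓; ∠ADN = 133.9° ✓; |DN| = 26.80 ✓; ∠DNH = 112.1° ✓; |NH| = 5.501 ✗.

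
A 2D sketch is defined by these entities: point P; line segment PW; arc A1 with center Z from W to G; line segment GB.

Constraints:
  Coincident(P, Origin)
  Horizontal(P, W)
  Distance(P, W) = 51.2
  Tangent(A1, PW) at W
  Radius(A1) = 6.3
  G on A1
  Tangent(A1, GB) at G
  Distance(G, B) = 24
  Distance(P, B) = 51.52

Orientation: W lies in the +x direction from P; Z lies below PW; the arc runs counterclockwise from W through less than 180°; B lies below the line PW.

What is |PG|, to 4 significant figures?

45.29

Checks: |ZG| = 6.300 ✓; ∠(ZG, GB) = 90.00° ✓; |GB| = 24.00 ✓; |PB| = 51.52 ✓.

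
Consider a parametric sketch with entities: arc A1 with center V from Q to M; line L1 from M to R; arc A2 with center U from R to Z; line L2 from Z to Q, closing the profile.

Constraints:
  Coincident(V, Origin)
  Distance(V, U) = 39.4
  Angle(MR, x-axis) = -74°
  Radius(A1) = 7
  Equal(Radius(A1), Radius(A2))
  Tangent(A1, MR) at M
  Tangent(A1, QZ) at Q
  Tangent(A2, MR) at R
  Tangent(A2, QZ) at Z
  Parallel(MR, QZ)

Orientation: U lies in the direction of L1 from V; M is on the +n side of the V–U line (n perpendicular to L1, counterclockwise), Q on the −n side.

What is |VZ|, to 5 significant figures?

40.017

Tangency of A1 to both parallel lines with radius 7.0 puts M and Q at V ± 7.0·n: M = (6.7288, 1.9295), Q = (-6.7288, -1.9295). Equal radii place R and Z the same way about U: R = U + 7.0·n = (17.589, -35.944), Z = U − 7.0·n = (4.1313, -39.803). Then |VZ| = |Z − V| = 40.017.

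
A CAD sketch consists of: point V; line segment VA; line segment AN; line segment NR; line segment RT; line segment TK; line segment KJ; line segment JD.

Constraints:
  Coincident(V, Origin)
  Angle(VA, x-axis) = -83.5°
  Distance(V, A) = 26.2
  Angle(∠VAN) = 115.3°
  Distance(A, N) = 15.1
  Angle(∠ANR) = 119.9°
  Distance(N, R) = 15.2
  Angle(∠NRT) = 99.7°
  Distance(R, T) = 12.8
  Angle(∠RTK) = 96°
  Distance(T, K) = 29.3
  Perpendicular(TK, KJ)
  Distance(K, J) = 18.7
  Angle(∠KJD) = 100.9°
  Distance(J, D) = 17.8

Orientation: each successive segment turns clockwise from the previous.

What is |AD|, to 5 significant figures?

19.991

The perpendicularity gives KJ at right angles to TK, so KJ runs at -102.60°; with |KJ| = 18.7, J = (5.3471, -39.292). ∠KJD = 100.9° gives JD at 178.30° from the x-axis; with |JD| = 17.8, D = (-12.445, -38.764). Then |AD| = |D − A| = 19.991.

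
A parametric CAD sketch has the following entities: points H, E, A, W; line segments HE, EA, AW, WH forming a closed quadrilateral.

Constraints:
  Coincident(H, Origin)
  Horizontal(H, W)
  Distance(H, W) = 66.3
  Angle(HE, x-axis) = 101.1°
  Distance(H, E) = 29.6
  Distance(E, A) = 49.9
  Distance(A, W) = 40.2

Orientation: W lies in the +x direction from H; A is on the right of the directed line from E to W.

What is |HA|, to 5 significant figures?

28.375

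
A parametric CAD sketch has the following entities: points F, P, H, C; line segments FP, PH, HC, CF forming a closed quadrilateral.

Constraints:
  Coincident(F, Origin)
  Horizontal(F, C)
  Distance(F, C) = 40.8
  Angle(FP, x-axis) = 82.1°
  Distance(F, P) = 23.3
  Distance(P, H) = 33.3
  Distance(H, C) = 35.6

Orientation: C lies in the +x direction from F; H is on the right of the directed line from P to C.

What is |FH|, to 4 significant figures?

12.04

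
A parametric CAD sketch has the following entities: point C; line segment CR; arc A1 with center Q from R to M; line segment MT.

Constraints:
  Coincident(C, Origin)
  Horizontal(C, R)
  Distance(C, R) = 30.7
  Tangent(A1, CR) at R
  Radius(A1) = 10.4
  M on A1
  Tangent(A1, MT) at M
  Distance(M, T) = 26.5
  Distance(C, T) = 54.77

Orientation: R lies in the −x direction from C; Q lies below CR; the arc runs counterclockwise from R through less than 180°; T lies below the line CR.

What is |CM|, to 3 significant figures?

42.5

C is at the origin; C and R share the same y with |CR| = 30.7 and R on the −x side, so R = (-30.7, 0.00). A1 meets CR tangentially, so QR is at right angles to CR, so Q = R + (0, -10.4) = (-30.7, -10.4). Since QM ⟂ MT (tangency), |QT| = √(10.4² + 26.5²) = 28.5 regardless of where M sits on A1. So T lies on both circle(C, 54.77) and circle(Q, 28.5); the below-CR intersection is T = (-40.1, -37.3). M is the foot of the tangent from T: M = (-41.1, -10.8).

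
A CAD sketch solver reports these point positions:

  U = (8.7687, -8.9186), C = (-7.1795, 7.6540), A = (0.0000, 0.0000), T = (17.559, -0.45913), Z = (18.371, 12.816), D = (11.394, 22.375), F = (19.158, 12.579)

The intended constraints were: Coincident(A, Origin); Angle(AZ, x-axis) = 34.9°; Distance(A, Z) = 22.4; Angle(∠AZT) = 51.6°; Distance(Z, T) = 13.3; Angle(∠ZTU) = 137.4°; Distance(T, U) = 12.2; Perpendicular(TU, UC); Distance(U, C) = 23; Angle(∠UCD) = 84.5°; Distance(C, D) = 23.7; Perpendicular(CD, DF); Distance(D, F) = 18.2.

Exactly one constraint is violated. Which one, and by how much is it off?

Distance(D, F) = 18.2 — off by 5.70.

A = (0.00, 0.00) ✓; AZ at 34.90° ✓; |AZ| = 22.40 ✓; ∠AZT = 51.60° ✓; |ZT| = 13.30 ✓; ∠ZTU = 137.4° ✓; |TU| = 12.20 ✓; ∠(TU, UC) = 90.00° ✓; |UC| = 23.00 ✓; ∠UCD = 84.50° ✓; |CD| = 23.70 ✓; ∠(CD, DF) = 90.00° ✓; |DF| = 12.50 ✗.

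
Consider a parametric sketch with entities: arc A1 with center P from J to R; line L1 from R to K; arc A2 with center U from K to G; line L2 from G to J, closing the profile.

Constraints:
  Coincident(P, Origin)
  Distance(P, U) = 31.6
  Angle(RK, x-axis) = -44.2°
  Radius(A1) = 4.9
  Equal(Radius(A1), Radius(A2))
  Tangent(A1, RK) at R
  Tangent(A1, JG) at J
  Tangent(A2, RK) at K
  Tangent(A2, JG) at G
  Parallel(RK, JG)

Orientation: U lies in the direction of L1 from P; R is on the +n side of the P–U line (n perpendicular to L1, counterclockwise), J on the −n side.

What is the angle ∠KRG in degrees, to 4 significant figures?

17.23°

The slot axis is L1's direction at -44.2°, so u = (cos -44.2°, sin -44.2°) = (0.7169, -0.6972) and n = (−sin -44.2°, cos -44.2°) = (0.6972, 0.7169). P is at the origin and U lies 31.6 along u from P, so U = 31.6·u = (22.65, -22.03). Tangency of A1 to both parallel lines with radius 4.9 puts R and J at P ± 4.9·n: R = (3.416, 3.513), J = (-3.416, -3.513). Equal radii place K and G the same way about U: K = U + 4.9·n = (26.07, -18.52), G = U − 4.9·n = (19.24, -25.54). Then cos ∠KRG = RK·RG / (|RK||RG|), giving 17.23°.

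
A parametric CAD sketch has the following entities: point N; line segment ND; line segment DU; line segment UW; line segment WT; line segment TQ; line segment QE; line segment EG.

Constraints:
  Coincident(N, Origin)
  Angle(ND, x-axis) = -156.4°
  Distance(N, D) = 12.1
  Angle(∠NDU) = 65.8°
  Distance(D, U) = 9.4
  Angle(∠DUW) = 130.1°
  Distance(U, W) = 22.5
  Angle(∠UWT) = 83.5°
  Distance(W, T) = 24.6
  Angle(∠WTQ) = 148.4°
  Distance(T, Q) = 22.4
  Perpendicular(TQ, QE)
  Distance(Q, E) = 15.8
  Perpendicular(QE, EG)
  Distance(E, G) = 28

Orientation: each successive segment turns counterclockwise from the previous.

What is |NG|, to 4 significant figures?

5.159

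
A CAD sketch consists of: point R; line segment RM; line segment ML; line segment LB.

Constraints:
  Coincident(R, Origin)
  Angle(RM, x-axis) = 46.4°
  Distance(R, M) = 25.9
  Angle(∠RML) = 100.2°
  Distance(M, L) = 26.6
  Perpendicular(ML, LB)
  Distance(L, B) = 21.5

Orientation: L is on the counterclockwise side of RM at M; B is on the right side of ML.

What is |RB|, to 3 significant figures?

56.4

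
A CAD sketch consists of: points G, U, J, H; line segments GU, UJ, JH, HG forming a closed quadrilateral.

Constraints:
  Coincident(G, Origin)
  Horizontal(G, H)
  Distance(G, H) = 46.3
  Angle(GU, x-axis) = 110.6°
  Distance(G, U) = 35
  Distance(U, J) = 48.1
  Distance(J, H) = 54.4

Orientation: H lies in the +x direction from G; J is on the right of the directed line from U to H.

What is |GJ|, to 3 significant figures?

16.1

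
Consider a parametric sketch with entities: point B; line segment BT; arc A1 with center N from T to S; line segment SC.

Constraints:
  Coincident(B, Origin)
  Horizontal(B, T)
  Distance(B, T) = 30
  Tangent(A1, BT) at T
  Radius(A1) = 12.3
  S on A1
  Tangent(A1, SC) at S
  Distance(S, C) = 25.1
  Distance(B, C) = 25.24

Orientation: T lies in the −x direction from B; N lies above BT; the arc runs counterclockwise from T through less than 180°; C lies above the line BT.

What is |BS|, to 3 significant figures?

20.8

B is at the origin; BT is horizontal with |BT| = 30.0 and T on the −x side, so T = (-30.0, 0.00). Tangency of A1 to BT means the radius NT is perpendicular to BT, so N = T + (0, 12.3) = (-30.0, 12.3). Since NS ⟂ SC (tangency), |NC| = √(12.3² + 25.1²) = 28.0 regardless of where S sits on A1. So C lies on both circle(B, 25.24) and circle(N, 28.0); the above-BT intersection is C = (-4.97, 24.7). S is the foot of the tangent from C: S = (-20.2, 4.82).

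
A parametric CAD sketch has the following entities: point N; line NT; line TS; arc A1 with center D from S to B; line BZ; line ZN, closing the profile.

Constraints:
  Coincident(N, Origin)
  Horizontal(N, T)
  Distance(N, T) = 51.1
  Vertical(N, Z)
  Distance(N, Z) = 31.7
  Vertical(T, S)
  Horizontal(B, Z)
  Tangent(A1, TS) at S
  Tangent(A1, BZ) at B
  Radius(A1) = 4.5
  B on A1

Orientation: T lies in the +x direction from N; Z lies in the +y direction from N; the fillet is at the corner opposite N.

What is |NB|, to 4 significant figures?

56.36

N is at the origin; N and T share the same y with |NT| = 51.1 and T on the +x side, so T = (51.10, 0.000). NZ is vertical with |NZ| = 31.7 and Z on the +y side, so Z = (0.000, 31.70). The virtual corner opposite N is at (51.10, 31.70). A1 meets TS tangentially, so DS is at right angles to TS and since A1 is tangent to BZ there, DB ⟂ BZ, with radius 4.5, so the center D sits 4.5 in from both sides at D = (46.60, 27.20). That places the tangent points at S = (51.10, 27.20) on TS and B = (46.60, 31.70) on BZ. Then |NB| = |B − N| = 56.36.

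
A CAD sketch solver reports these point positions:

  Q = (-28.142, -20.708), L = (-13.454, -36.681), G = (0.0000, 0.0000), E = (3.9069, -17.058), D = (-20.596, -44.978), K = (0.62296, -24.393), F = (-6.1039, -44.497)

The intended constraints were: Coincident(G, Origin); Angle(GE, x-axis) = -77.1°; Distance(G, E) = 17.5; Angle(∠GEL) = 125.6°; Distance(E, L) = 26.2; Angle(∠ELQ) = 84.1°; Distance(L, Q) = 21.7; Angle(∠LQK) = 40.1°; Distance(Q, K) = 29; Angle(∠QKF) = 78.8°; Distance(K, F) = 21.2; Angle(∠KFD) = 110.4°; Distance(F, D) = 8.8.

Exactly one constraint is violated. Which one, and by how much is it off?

Distance(F, D) = 8.8 — off by 5.70.

G = (0.00, 0.00) ✓; GE at -77.10° ✓; |GE| = 17.50 ✓; ∠GEL = 125.6° ✓; |EL| = 26.20 ✓; ∠ELQ = 84.10° ✓; |LQ| = 21.70 ✓; ∠LQK = 40.10° ✓; |QK| = 29.00 ✓; ∠QKF = 78.80° ✓; |KF| = 21.20 ✓; ∠KFD = 110.4° ✓; |FD| = 14.50 ✗.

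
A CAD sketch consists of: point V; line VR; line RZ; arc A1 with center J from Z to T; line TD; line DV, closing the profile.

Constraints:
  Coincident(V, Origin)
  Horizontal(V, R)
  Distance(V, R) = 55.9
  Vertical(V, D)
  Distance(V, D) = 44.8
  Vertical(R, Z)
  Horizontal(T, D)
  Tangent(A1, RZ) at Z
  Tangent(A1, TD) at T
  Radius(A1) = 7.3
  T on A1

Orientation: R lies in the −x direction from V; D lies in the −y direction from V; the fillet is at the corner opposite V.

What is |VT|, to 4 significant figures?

66.10

The virtual corner opposite V is at (-55.90, -44.80). Tangency of A1 to RZ means the radius JZ is perpendicular to RZ and since A1 is tangent to TD there, JT ⟂ TD, with radius 7.3, so the center J sits 7.3 in from both sides at J = (-48.60, -37.50). That places the tangent points at Z = (-55.90, -37.50) on RZ and T = (-48.60, -44.80) on TD. Then |VT| = |T − V| = 66.10.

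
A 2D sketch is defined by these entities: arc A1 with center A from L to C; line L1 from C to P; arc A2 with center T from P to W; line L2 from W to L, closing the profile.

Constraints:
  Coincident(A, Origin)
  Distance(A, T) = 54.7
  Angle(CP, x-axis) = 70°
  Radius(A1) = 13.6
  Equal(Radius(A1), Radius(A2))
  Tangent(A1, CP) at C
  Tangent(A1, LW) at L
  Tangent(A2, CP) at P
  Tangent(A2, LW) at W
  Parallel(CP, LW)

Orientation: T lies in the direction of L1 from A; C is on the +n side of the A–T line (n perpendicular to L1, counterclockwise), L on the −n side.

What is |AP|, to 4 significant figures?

56.37

Tangency of A1 to both parallel lines with radius 13.6 puts C and L at A ± 13.6·n: C = (-12.78, 4.651), L = (12.78, -4.651). Equal radii place P and W the same way about T: P = T + 13.6·n = (5.929, 56.05), W = T − 13.6·n = (31.49, 46.75). Then |AP| = |P − A| = 56.37.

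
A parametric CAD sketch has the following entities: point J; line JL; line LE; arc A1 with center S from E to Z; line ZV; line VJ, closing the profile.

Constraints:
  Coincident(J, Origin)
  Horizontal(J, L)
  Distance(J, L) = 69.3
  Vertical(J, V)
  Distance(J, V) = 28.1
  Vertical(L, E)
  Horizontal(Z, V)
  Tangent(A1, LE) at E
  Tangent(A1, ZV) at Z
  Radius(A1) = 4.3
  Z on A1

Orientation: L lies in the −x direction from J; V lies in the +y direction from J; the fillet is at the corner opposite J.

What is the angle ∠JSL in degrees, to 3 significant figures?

80.1°

J and V share the same x with |JV| = 28.1 and V on the +y side, so V = (0.00, 28.1). The virtual corner opposite J is at (-69.3, 28.1). A1 meets LE tangentially, so SE is at right angles to LE and since A1 is tangent to ZV there, SZ ⟂ ZV, with radius 4.3, so the center S sits 4.3 in from both sides at S = (-65.0, 23.8). Then cos ∠JSL = SJ·SL / (|SJ||SL|), giving 80.1°.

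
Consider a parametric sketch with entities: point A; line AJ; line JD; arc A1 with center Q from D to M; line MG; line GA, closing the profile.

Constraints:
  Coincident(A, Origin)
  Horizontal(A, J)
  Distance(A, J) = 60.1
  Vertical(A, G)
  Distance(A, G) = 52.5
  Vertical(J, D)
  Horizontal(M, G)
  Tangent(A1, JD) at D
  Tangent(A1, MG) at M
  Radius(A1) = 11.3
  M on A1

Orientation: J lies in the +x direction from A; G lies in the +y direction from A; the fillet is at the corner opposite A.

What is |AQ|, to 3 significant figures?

63.9

A is at the origin; A and J share the same y with |AJ| = 60.1 and J on the +x side, so J = (60.1, 0.00). A and G share the same x with |AG| = 52.5 and G on the +y side, so G = (0.00, 52.5). The virtual corner opposite A is at (60.1, 52.5). A1 meets JD tangentially, so QD is at right angles to JD and the tangent condition forces QM to be normal to MG, with radius 11.3, so the center Q sits 11.3 in from both sides at Q = (48.8, 41.2). Then |AQ| = |Q − A| = 63.9.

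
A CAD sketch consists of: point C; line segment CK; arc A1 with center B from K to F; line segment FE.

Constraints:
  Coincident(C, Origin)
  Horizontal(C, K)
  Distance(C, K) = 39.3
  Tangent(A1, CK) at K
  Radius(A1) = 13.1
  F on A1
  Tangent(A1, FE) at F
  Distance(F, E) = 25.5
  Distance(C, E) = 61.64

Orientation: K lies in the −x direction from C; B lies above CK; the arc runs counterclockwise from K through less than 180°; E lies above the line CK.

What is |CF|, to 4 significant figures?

36.51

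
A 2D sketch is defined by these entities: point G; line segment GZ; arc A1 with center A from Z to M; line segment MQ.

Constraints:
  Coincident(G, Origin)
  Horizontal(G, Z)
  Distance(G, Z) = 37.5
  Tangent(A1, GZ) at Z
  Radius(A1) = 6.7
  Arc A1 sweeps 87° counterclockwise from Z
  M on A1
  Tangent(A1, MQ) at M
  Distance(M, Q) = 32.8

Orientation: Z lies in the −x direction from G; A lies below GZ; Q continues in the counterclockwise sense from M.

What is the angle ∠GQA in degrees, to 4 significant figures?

35.03°

On A1, Z sits at bearing 90° from A; an 87° counterclockwise sweep puts M at bearing 177°, so M = A + 6.7·(cos 177°, sin 177°) = (-44.19, -6.349). A1 meets MQ tangentially, so AM is at right angles to MQ, so MQ runs along (−sin 177°, cos 177°); with |MQ| = 32.8, Q = (-45.91, -39.10). Then cos ∠GQA = QG·QA / (|QG||QA|), giving 35.03°.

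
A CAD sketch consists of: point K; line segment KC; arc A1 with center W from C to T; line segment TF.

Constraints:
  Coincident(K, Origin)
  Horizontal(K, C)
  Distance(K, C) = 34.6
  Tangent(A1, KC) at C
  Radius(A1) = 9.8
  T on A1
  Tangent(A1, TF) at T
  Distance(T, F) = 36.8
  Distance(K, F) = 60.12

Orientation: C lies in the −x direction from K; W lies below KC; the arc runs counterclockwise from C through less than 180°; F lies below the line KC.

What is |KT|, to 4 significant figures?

45.75

Checks: ∠(WC, CK) = 90.00° ✓; |WT| = 9.800 ✓; ∠(WT, TF) = 90.00° ✓; |TF| = 36.80 ✓; |KF| = 60.12 ✓.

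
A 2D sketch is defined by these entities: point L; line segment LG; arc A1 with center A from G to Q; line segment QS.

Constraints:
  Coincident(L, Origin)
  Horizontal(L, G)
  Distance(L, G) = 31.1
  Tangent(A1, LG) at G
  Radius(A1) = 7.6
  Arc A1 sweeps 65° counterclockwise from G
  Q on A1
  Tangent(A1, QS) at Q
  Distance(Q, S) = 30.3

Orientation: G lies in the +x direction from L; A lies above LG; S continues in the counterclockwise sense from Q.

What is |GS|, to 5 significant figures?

37.446

L is at the origin; LG is horizontal with |LG| = 31.1 and G on the +x side, so G = (31.100, 0.0000). A1 meets LG tangentially, so AG is at right angles to LG, so A = G + (0, 7.6) = (31.100, 7.6000). On A1, G sits at bearing -90° from A; a 65° counterclockwise sweep puts Q at bearing -25°, so Q = A + 7.6·(cos -25°, sin -25°) = (37.988, 4.3881). A1 meets QS tangentially, so AQ is at right angles to QS, so QS runs along (−sin -25°, cos -25°); with |QS| = 30.3, S = (50.793, 31.849). Then |GS| = |S − G| = 37.446.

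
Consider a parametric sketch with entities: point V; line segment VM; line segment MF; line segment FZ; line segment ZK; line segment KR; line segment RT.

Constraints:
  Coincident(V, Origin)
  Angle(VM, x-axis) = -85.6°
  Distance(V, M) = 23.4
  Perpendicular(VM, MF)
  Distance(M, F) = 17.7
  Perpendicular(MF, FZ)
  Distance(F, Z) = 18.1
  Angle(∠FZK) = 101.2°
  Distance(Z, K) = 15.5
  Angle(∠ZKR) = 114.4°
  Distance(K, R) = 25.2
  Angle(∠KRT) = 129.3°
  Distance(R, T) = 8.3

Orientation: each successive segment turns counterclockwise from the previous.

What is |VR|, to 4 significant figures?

25.83

V is at the origin; VM runs at -85.6° with length 23.4, so M = (1.795, -23.33). The perpendicularity gives MF at right angles to VM, so MF runs at 4.400°; with |MF| = 17.7, F = (19.44, -21.97). The perpendicularity gives FZ at right angles to MF, so FZ runs at 94.40°; with |FZ| = 18.1, Z = (18.05, -3.926). ∠FZK = 101.2° gives ZK at 173.2° from the x-axis; with |ZK| = 15.5, K = (2.663, -2.091). ∠ZKR = 114.4° gives KR at -121.2° from the x-axis; with |KR| = 25.2, R = (-10.39, -23.65). Then |VR| = |R − V| = 25.83.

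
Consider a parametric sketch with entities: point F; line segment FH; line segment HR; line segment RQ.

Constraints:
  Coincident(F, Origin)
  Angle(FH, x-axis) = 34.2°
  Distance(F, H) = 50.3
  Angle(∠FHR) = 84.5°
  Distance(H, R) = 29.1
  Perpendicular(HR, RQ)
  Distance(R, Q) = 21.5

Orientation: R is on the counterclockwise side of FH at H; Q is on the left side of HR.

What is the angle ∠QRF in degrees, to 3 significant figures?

25.9°

∠FHR = 84.5°, so HR runs at 34.2° + (180° − 84.5°) = 130° from the x-axis; with |HR| = 29.1, R = H + 29.1·(cos 130°, sin 130°) = (23.0, 50.7). HR ⟂ RQ; with |RQ| = 21.5 on the left of HR, Q = R + 21.5·(-0.769, -0.639) = (6.47, 36.9). Then cos ∠QRF = RQ·RF / (|RQ||RF|), giving 25.9°.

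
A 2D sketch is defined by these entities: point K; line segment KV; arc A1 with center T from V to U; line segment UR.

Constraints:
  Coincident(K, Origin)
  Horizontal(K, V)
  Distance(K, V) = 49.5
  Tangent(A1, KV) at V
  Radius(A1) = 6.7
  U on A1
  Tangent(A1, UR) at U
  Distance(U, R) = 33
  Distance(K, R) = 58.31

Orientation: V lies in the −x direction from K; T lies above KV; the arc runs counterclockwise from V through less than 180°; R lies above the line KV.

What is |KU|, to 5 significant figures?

43.319

K is at the origin; K and V share the same y with |KV| = 49.5 and V on the −x side, so V = (-49.500, 0.0000). Tangency of A1 to KV means the radius TV is perpendicular to KV, so T = V + (0, 6.7) = (-49.500, 6.7000). Since TU ⟂ UR (tangency), |TR| = √(6.7² + 33.0²) = 33.673 regardless of where U sits on A1. So R lies on both circle(K, 58.31) and circle(T, 33.673); the above-KV intersection is R = (-42.723, 39.684). U is the foot of the tangent from R: U = (-42.800, 6.6843).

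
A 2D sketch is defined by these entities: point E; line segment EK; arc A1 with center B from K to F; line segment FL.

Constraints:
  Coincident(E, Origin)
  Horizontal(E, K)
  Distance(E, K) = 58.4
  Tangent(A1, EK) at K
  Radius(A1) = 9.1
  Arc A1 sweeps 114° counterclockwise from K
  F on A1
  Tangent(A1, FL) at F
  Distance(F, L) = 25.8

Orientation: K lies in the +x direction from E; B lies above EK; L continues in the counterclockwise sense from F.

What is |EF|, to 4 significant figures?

67.93

E is at the origin; EK is horizontal with |EK| = 58.4 and K on the +x side, so K = (58.40, 0.000). Since A1 is tangent to EK there, BK ⟂ EK, so B = K + (0, 9.1) = (58.40, 9.100). On A1, K sits at bearing -90° from B; a 114° counterclockwise sweep puts F at bearing 24°, so F = B + 9.1·(cos 24°, sin 24°) = (66.71, 12.80). Then |EF| = |F − E| = 67.93.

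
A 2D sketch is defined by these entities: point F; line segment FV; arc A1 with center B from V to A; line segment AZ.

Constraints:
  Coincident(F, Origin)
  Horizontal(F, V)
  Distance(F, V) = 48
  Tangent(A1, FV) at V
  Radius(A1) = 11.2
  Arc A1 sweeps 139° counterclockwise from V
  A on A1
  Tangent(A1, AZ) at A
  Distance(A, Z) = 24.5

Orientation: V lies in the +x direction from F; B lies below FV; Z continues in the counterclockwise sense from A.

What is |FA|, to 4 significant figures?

45.15

F is at the origin; FV is horizontal with |FV| = 48.0 and V on the +x side, so V = (48.00, 0.000). A1 meets FV tangentially, so BV is at right angles to FV, so B = V + (0, -11.2) = (48.00, -11.20). On A1, V sits at bearing 90° from B; a 139° counterclockwise sweep puts A at bearing 229°, so A = B + 11.2·(cos 229°, sin 229°) = (40.65, -19.65). Then |FA| = |A − F| = 45.15.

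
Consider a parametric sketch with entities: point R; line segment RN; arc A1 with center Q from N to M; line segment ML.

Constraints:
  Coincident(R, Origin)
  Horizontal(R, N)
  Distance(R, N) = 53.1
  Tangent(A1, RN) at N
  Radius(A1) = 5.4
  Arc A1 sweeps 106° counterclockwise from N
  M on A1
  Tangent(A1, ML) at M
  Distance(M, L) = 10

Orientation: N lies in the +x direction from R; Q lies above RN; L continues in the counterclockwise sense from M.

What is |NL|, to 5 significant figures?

16.680

R is at the origin; R and N share the same y with |RN| = 53.1 and N on the +x side, so N = (53.100, 0.0000). A1 meets RN tangentially, so QN is at right angles to RN, so Q = N + (0, 5.4) = (53.100, 5.4000). On A1, N sits at bearing -90° from Q; a 106° counterclockwise sweep puts M at bearing 16°, so M = Q + 5.4·(cos 16°, sin 16°) = (58.291, 6.8884). A1 meets ML tangentially, so QM is at right angles to ML, so ML runs along (−sin 16°, cos 16°); with |ML| = 10.0, L = (55.534, 16.501). Then |NL| = |L − N| = 16.680.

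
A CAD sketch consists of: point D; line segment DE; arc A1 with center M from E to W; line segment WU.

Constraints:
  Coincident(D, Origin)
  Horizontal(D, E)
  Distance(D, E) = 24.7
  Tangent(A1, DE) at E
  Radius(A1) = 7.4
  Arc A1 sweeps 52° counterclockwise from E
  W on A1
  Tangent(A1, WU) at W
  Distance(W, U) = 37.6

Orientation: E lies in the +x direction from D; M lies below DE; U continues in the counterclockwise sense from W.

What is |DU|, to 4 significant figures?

32.75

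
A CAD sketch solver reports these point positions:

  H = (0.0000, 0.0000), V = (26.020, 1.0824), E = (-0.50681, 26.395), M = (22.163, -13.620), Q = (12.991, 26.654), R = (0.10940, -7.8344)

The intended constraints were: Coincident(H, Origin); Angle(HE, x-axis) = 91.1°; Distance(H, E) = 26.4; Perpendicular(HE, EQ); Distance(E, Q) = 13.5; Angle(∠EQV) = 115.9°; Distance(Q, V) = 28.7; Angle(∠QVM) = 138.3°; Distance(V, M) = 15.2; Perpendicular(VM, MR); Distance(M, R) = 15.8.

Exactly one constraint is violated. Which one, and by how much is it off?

Distance(M, R) = 15.8 — off by 7.00.

H = (0.00, 0.00) ✓; HE at 91.10° ✓; |HE| = 26.40 ✓; ∠(HE, EQ) = 90.00° ✓; |EQ| = 13.50 ✓; ∠EQV = 115.9° ✓; |QV| = 28.70 ✓; ∠QVM = 138.3° ✓; |VM| = 15.20 ✓; ∠(VM, MR) = 90.00° ✓; |MR| = 22.80 ✗.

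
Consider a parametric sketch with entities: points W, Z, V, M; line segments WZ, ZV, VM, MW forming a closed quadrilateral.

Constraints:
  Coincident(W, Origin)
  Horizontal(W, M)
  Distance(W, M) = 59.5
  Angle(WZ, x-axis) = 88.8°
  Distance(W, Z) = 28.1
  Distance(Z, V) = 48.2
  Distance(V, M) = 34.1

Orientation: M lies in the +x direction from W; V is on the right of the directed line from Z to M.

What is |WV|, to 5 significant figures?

29.983

Checks: |ZV| = 48.20 ✓; |VM| = 34.10 ✓.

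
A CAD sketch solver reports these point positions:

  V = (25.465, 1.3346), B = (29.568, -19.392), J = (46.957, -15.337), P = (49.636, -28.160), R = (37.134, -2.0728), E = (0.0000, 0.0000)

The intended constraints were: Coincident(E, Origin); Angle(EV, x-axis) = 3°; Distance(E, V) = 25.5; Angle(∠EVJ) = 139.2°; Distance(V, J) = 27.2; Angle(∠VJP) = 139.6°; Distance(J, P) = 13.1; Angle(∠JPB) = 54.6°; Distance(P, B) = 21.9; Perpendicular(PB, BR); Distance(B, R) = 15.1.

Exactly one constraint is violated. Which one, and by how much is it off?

Distance(B, R) = 15.1 — off by 3.80.

E = (0.00, 0.00) ✓; EV at 3.000° ✓; |EV| = 25.50 ✓; ∠EVJ = 139.2° ✓; |VJ| = 27.20 ✓; ∠VJP = 139.6° ✓; |JP| = 13.10 ✓; ∠JPB = 54.60° ✓; |PB| = 21.90 ✓; ∠(PB, BR) = 90.00° ✓; |BR| = 18.90 ✗.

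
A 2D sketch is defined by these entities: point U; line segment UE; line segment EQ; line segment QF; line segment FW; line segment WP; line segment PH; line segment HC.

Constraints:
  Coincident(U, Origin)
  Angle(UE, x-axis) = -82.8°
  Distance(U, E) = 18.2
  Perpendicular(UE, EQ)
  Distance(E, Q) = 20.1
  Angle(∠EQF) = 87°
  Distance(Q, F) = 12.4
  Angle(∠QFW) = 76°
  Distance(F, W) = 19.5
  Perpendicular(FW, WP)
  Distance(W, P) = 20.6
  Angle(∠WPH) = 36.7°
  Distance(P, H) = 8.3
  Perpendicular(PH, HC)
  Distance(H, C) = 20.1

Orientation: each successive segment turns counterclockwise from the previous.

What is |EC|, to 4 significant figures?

9.432

U is at the origin; UE runs at -82.8° with length 18.2, so E = (2.281, -18.06). UE is perpendicular to EQ, so EQ runs at 7.200°; with |EQ| = 20.1, Q = (22.22, -15.54). ∠EQF = 87.0° gives QF at 100.2° from the x-axis; with |QF| = 12.4, F = (20.03, -3.333). ∠QFW = 76.0° gives FW at -155.8° from the x-axis; with |FW| = 19.5, W = (2.240, -11.33). FW ⟂ WP, so WP runs at -65.80°; with |WP| = 20.6, P = (10.68, -30.12). ∠WPH = 36.7° gives PH at 77.50° from the x-axis; with |PH| = 8.3, H = (12.48, -22.01). PH is perpendicular to HC, so HC runs at 167.5°; with |HC| = 20.1, C = (-7.142, -17.66). Then |EC| = |C − E| = 9.432.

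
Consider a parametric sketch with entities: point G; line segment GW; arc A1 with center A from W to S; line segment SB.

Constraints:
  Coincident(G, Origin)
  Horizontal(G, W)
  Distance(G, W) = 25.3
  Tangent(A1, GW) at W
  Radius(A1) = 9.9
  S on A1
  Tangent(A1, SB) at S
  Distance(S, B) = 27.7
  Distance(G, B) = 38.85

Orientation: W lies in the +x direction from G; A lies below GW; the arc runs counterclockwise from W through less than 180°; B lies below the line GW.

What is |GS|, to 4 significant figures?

17.88

G is at the origin; GW is horizontal with |GW| = 25.3 and W on the +x side, so W = (25.30, 0.000). Tangency of A1 to GW means the radius AW is perpendicular to GW, so A = W + (0, -9.9) = (25.30, -9.900). Since AS ⟂ SB (tangency), |AB| = √(9.9² + 27.7²) = 29.42 regardless of where S sits on A1. So B lies on both circle(G, 38.85) and circle(A, 29.42); the below-GW intersection is B = (12.99, -36.62). S is the foot of the tangent from B: S = (15.44, -9.024).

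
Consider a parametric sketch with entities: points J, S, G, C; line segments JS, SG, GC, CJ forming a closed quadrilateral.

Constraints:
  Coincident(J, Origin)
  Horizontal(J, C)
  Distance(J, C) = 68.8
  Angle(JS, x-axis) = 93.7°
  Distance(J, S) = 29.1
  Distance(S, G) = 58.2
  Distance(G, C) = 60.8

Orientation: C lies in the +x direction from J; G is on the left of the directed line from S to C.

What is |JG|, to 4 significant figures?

75.46

Checks: |SG| = 58.20 ✓; |GC| = 60.80 ✓.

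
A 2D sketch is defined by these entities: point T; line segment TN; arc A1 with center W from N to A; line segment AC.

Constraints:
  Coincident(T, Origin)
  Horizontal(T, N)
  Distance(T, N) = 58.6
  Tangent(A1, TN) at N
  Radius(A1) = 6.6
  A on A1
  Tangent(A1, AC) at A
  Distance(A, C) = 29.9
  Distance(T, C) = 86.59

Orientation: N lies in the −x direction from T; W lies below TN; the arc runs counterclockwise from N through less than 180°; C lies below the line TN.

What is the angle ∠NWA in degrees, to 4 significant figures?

50.26°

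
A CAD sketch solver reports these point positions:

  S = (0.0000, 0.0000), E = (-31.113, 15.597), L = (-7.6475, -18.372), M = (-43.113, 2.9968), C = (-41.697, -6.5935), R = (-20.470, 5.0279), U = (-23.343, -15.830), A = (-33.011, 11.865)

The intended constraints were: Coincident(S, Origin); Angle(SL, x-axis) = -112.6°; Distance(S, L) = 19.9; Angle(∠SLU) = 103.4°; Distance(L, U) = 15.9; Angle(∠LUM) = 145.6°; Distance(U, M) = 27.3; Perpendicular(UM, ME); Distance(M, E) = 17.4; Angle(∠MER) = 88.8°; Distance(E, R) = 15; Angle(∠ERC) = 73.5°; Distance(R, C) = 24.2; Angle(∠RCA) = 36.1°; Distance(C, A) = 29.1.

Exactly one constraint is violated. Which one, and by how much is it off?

Distance(C, A) = 29.1 — off by 8.70.

S = (0.00, 0.00) ✓; SL at -112.6° ✓; |SL| = 19.90 ✓; ∠SLU = 103.4° ✓; |LU| = 15.90 ✓; ∠LUM = 145.6° ✓; |UM| = 27.30 ✓; ∠(UM, ME) = 90.00° ✓; |ME| = 17.40 ✓; ∠MER = 88.80° ✓; |ER| = 15.00 ✓; ∠ERC = 73.50° ✓; |RC| = 24.20 ✓; ∠RCA = 36.10° ✓; |CA| = 20.40 ✗.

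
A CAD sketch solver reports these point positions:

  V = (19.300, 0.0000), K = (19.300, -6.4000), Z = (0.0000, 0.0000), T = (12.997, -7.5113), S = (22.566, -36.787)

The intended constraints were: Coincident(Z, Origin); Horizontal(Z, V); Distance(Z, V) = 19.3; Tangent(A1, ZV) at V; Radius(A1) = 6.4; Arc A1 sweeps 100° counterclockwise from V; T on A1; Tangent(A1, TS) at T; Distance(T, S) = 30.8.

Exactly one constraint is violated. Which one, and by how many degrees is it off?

Tangent(A1, TS) at T — off by 8.10°.

Z = (0.00, 0.00) ✓; Z.y = 0.00, V.y = 0.00 ✓; |ZV| = 19.30 ✓; ∠(KV, VZ) = 90.00° ✓; |KV| = 6.400 ✓; bearing(K→T) − bearing(K→V) = 100.0° ✓; |KT| = 6.400 ✓; ∠(KT, TS) = 81.90° ✗; |TS| = 30.80 ✓.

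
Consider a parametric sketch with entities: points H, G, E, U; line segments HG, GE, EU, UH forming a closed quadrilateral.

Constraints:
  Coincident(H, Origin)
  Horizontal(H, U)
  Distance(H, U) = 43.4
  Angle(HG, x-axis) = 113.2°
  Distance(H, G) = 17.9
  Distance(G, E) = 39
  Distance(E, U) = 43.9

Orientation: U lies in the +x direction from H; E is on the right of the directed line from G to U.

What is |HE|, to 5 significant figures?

21.260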